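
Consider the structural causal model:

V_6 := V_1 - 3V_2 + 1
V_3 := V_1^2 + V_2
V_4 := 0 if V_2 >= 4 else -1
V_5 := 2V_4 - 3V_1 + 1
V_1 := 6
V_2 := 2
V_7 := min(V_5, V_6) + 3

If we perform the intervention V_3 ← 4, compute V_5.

-19

do(V_3=4) replaces the equation V_3 := V_1^2 + V_2 with the constant V_3 = 4.
V_5 is not downstream of the intervention, so its value is determined by the original equations.
V_4 = 0 if V_2 >= 4 else -1  [with V_2=2]  = -1
V_5 = 2V_4 - 3V_1 + 1  [with V_4=-1, V_1=6]  = -19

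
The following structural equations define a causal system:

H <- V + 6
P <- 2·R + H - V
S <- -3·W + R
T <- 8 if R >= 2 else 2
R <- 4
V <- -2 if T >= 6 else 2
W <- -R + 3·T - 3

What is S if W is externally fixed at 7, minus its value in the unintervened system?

30

The intervention breaks the incoming arrows to W: W <- -R + 3·T - 3 no longer applies, and W = 7.
S = -3·W + R  [with W=7, R=4]  = -17
Without intervention: T = 8 if R >= 2 else 2  [with R=4]  = 8; W = -R + 3·T - 3  [with R=4, T=8]  = 17; S = -3·W + R  [with W=17, R=4]  = -47.
Change = -17 − (-47) = 30.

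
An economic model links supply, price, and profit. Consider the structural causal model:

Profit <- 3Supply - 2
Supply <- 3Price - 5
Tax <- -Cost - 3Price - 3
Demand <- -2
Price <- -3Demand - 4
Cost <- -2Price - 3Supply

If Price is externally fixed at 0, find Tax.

do(Price=0) replaces the equation Price <- -3Demand - 4 with the constant Price = 0.
Supply = 3Price - 5  [with Price=0]  = -5
Cost = -2Price - 3Supply  [with Price=0, Supply=-5]  = 15
Tax = -Cost - 3Price - 3  [with Cost=15, Price=0]  = -18

-18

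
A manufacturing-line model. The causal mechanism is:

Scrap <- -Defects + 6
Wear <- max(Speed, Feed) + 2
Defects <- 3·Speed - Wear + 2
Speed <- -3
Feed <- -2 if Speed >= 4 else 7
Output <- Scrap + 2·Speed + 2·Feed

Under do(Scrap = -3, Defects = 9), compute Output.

Setting Scrap = -3, Defects = 9 by intervention discards those variables' equations.
Feed = -2 if Speed >= 4 else 7  [with Speed=-3]  = 7
Output = Scrap + 2·Speed + 2·Feed  [with Scrap=-3, Speed=-3, Feed=7]  = 5

5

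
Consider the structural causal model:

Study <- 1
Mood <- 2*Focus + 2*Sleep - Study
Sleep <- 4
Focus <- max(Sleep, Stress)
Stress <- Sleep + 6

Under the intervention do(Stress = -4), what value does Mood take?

do(Stress=-4) replaces the equation Stress <- Sleep + 6 with the constant Stress = -4.
Focus = max(Sleep, Stress)  [with Sleep=4, Stress=-4]  = 4
Mood = 2*Focus + 2*Sleep - Study  [with Focus=4, Sleep=4, Study=1]  = 15

15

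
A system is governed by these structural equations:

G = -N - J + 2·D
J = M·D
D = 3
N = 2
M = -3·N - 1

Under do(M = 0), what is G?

do(M=0) replaces the equation M = -3·N - 1 with the constant M = 0.
J = M·D  [with M=0, D=3]  = 0
G = -N - J + 2·D  [with N=2, J=0, D=3]  = 4

4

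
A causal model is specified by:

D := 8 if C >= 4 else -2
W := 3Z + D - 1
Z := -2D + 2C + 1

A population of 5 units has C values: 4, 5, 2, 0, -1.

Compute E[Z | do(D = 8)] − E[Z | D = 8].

The intervention sets D=8 in all 5 units regardless of C. Recomputing Z per unit gives -7, -5, -11, -15, -17; average -11.
Conditioning on D=8 selects the 2 unit(s) with C ∈ {4, 5}. Their Z values: -7, -5. Mean = -6.
Difference = -11 − (-6) = -5.

-5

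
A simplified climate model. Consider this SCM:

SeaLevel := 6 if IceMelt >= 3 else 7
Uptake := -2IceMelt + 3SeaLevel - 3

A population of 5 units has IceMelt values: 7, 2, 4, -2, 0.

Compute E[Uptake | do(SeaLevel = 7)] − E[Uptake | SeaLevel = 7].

-4.4

The intervention sets SeaLevel=7 in all 5 units regardless of IceMelt. Recomputing Uptake per unit gives 4, 14, 10, 22, 18; average 13.6.
Observing SeaLevel=7 restricts to units where SeaLevel's equation naturally yields 7: IceMelt ∈ {2, -2, 0}. In that subpopulation Uptake = 14, 22, 18, mean 18.
Difference = 13.6 − 18 = -4.4.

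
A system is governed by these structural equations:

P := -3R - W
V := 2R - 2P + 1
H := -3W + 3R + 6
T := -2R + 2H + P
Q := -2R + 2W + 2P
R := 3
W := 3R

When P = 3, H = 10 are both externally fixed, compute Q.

The joint intervention fixes P = 3, H = 10, removing each variable's own equation.
W = 3R  [with R=3]  = 9
Q = -2R + 2W + 2P  [with R=3, W=9, P=3]  = 18

18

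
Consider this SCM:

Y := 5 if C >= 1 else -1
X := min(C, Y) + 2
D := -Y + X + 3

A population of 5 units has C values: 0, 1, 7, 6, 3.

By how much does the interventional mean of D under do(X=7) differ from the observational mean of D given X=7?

do(X=7) breaks X's dependence on C. With X=7 fixed, D across the units is 11, 5, 5, 5, 5, mean 6.2.
E[D|X=7] averages over only the 2 units with X=7 (C = 7, 6): D = 5, 5, mean 5.
Difference = 6.2 − 5 = 1.2.

1.2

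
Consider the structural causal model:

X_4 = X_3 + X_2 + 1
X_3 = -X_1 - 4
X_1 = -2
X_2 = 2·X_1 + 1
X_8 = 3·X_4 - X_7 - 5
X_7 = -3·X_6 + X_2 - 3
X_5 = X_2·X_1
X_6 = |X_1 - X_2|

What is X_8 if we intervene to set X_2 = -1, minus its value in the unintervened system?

do(X_2=-1) replaces the equation X_2 = 2·X_1 + 1 with the constant X_2 = -1.
X_3 = -X_1 - 4  [with X_1=-2]  = -2
X_4 = X_3 + X_2 + 1  [with X_3=-2, X_2=-1]  = -2
X_6 = |X_1 - X_2|  [with X_1=-2, X_2=-1]  = 1
X_7 = -3·X_6 + X_2 - 3  [with X_6=1, X_2=-1]  = -7
X_8 = 3·X_4 - X_7 - 5  [with X_4=-2, X_7=-7]  = -4
Without intervention: X_2 = 2·X_1 + 1  [with X_1=-2]  = -3; X_3 = -X_1 - 4  [with X_1=-2]  = -2; X_4 = X_3 + X_2 + 1  [with X_3=-2, X_2=-3]  = -4; X_6 = |X_1 - X_2|  [with X_1=-2, X_2=-3]  = 1; X_7 = -3·X_6 + X_2 - 3  [with X_6=1, X_2=-3]  = -9; X_8 = 3·X_4 - X_7 - 5  [with X_4=-4, X_7=-9]  = -8.
Change = -4 − (-8) = 4.

4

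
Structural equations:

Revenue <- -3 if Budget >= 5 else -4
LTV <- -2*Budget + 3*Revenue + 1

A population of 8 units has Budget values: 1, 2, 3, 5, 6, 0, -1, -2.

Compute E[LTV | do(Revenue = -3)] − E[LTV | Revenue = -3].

do(Revenue=-3) breaks Revenue's dependence on Budget. With Revenue=-3 fixed, LTV across the units is -10, -12, -14, -18, -20, -8, -6, -4, mean -11.5.
Conditioning on Revenue=-3 selects the 2 unit(s) with Budget ∈ {5, 6}. Their LTV values: -18, -20. Mean = -19.
Difference = -11.5 − (-19) = 7.5.

7.5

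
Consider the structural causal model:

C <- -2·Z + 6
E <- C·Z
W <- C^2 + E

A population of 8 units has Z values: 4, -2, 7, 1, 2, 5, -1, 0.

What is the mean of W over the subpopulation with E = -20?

38

Observing E=-20 restricts to units where E's equation naturally yields -20: Z ∈ {-2, 5}. In that subpopulation W = 80, -4, mean 38.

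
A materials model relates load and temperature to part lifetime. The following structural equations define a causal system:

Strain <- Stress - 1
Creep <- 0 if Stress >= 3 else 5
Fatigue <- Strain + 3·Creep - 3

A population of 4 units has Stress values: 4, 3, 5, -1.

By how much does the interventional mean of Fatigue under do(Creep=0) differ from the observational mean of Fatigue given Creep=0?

Under do(Creep=0), Creep's equation is replaced by Creep=0 for every unit. Per-unit Fatigue: 0, -1, 1, -5. Mean = -1.25.
Observing Creep=0 restricts to units where Creep's equation naturally yields 0: Stress ∈ {4, 3, 5}. In that subpopulation Fatigue = 0, -1, 1, mean 0.
Difference = -1.25 − 0 = -1.25.

-1.25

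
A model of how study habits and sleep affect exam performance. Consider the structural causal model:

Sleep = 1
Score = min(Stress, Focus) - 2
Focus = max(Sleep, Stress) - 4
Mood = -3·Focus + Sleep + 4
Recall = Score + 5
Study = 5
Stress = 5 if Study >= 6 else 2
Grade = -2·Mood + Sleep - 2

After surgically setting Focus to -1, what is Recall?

2

The intervention breaks the incoming arrows to Focus: Focus = max(Sleep, Stress) - 4 no longer applies, and Focus = -1.
Stress = 5 if Study >= 6 else 2  [with Study=5]  = 2
Score = min(Stress, Focus) - 2  [with Stress=2, Focus=-1]  = -3
Recall = Score + 5  [with Score=-3]  = 2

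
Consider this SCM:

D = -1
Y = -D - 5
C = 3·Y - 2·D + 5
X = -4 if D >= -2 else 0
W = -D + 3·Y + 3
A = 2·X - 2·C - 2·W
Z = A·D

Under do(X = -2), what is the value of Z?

-22

The intervention breaks the incoming arrows to X: X = -4 if D >= -2 else 0 no longer applies, and X = -2.
Y = -D - 5  [with D=-1]  = -4
C = 3·Y - 2·D + 5  [with Y=-4, D=-1]  = -5
W = -D + 3·Y + 3  [with D=-1, Y=-4]  = -8
A = 2·X - 2·C - 2·W  [with X=-2, C=-5, W=-8]  = 22
Z = A·D  [with A=22, D=-1]  = -22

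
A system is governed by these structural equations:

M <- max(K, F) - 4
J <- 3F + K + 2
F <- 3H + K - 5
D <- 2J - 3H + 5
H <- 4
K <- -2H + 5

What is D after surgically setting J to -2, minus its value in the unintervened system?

-26

The intervention breaks the incoming arrows to J: J <- 3F + K + 2 no longer applies, and J = -2.
D = 2J - 3H + 5  [with J=-2, H=4]  = -11
Without intervention: K = -2H + 5  [with H=4]  = -3; F = 3H + K - 5  [with H=4, K=-3]  = 4; J = 3F + K + 2  [with F=4, K=-3]  = 11; D = 2J - 3H + 5  [with J=11, H=4]  = 15.
Change = -11 − 15 = -26.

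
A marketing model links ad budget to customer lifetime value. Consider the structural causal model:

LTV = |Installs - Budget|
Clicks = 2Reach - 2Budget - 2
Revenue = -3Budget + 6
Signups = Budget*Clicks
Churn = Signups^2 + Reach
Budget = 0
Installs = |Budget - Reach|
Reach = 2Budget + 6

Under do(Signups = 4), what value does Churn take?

The intervention breaks the incoming arrows to Signups: Signups = Budget*Clicks no longer applies, and Signups = 4.
Reach = 2Budget + 6  [with Budget=0]  = 6
Churn = Signups^2 + Reach  [with Signups=4, Reach=6]  = 22

22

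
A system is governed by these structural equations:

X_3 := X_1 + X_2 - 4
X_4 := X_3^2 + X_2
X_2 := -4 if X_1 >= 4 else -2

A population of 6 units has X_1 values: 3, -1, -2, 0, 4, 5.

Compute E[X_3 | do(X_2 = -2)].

-4.5

Every unit gets X_2=-2 under the intervention. X_3 values become -3, -7, -8, -6, -2, -1; E[X_3|do(X_2=-2)] = -4.5.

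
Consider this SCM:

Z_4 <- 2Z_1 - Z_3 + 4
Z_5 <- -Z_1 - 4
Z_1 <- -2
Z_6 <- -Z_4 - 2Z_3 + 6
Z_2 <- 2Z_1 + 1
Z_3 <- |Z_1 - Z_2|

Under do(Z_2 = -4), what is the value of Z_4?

-2

Under do(Z_2=-4), the mechanism Z_2 <- 2Z_1 + 1 is discarded; Z_2 is fixed at -4.
Z_3 = |Z_1 - Z_2|  [with Z_1=-2, Z_2=-4]  = 2
Z_4 = 2Z_1 - Z_3 + 4  [with Z_1=-2, Z_3=2]  = -2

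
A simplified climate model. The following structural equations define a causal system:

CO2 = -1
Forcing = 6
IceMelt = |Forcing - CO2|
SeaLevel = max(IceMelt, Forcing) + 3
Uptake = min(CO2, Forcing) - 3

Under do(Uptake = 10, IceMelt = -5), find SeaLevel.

Under do(Uptake = 10, IceMelt = -5), each intervened variable's structural equation is replaced by its fixed value.
SeaLevel = max(IceMelt, Forcing) + 3  [with IceMelt=-5, Forcing=6]  = 9

9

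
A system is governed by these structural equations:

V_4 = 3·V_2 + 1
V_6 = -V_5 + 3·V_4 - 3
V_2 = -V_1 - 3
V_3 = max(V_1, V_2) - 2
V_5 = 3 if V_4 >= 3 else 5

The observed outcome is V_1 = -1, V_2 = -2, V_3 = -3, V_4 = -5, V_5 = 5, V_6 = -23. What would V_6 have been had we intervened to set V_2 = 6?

Under do(V_2=6), the mechanism V_2 = -V_1 - 3 is discarded; V_2 is fixed at 6.
V_4 = 3·V_2 + 1  [with V_2=6]  = 19
V_5 = 3 if V_4 >= 3 else 5  [with V_4=19]  = 3
V_6 = -V_5 + 3·V_4 - 3  [with V_5=3, V_4=19]  = 51

51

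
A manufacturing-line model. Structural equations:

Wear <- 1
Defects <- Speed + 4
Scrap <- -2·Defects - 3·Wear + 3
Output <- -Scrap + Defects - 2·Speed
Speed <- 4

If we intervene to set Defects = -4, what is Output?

-20

do(Defects=-4) replaces the equation Defects <- Speed + 4 with the constant Defects = -4.
Scrap = -2·Defects - 3·Wear + 3  [with Defects=-4, Wear=1]  = 8
Output = -Scrap + Defects - 2·Speed  [with Scrap=8, Defects=-4, Speed=4]  = -20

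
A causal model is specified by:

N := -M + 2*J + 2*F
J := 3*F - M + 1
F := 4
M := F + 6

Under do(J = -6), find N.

-14

The intervention breaks the incoming arrows to J: J := 3*F - M + 1 no longer applies, and J = -6.
M = F + 6  [with F=4]  = 10
N = -M + 2*J + 2*F  [with M=10, J=-6, F=4]  = -14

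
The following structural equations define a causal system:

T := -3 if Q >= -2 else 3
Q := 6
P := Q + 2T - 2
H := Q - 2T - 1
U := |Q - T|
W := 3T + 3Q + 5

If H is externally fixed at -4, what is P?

do(H=-4) replaces the equation H := Q - 2T - 1 with the constant H = -4.
P is not downstream of the intervention, so its value is determined by the original equations.
T = -3 if Q >= -2 else 3  [with Q=6]  = -3
P = Q + 2T - 2  [with Q=6, T=-3]  = -2

-2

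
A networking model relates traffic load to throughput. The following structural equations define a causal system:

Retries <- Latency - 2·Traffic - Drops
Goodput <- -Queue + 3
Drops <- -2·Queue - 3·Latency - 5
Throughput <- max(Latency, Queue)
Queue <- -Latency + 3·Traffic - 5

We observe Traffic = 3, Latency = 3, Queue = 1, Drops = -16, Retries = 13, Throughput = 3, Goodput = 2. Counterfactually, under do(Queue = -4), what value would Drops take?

The intervention breaks the incoming arrows to Queue: Queue <- -Latency + 3·Traffic - 5 no longer applies, and Queue = -4.
Drops = -2·Queue - 3·Latency - 5  [with Queue=-4, Latency=3]  = -6

-6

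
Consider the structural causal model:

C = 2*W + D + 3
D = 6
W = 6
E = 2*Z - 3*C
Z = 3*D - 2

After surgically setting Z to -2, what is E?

Intervening sets Z = -2 and removes its equation (Z = 3*D - 2).
C = 2*W + D + 3  [with W=6, D=6]  = 21
E = 2*Z - 3*C  [with Z=-2, C=21]  = -67

-67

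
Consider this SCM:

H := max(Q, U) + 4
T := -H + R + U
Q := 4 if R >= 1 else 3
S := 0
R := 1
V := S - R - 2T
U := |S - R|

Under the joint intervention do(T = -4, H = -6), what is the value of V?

7

Setting T = -4, H = -6 by intervention discards those variables' equations.
V = S - R - 2T  [with S=0, R=1, T=-4]  = 7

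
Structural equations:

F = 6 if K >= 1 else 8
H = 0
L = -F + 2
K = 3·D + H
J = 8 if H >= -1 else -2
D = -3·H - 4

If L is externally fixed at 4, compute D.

do(L=4) replaces the equation L = -F + 2 with the constant L = 4.
D is not downstream of the intervention, so its value is determined by the original equations.
D = -3·H - 4  [with H=0]  = -4

-4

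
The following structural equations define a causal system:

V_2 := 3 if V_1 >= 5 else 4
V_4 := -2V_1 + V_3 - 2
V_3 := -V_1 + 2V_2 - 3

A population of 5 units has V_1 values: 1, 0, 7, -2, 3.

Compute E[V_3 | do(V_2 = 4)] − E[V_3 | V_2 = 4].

-1.3

Under do(V_2=4), V_2's equation is replaced by V_2=4 for every unit. Per-unit V_3: 4, 5, -2, 7, 2. Mean = 3.2.
Observing V_2=4 restricts to units where V_2's equation naturally yields 4: V_1 ∈ {1, 0, -2, 3}. In that subpopulation V_3 = 4, 5, 7, 2, mean 4.5.
Difference = 3.2 − 4.5 = -1.3.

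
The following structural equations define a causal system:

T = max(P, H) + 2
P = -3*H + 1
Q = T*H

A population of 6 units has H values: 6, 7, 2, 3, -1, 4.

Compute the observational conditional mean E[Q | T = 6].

Conditioning on T=6 selects the 2 unit(s) with H ∈ {-1, 4}. Their Q values: -6, 24. Mean = 9.

9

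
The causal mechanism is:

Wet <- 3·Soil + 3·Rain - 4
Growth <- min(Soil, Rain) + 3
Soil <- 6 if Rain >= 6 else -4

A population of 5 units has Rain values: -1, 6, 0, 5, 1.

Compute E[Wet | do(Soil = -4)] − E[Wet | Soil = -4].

2.85

Under do(Soil=-4), Soil's equation is replaced by Soil=-4 for every unit. Per-unit Wet: -19, 2, -16, -1, -13. Mean = -9.4.
E[Wet|Soil=-4] averages over only the 4 units with Soil=-4 (Rain = -1, 0, 5, 1): Wet = -19, -16, -1, -13, mean -12.25.
Difference = -9.4 − (-12.25) = 2.85.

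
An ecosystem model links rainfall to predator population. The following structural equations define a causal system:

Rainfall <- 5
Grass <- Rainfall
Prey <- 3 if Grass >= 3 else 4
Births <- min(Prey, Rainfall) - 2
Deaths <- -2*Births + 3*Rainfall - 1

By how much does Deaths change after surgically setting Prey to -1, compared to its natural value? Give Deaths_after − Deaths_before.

8

do(Prey=-1) replaces the equation Prey <- 3 if Grass >= 3 else 4 with the constant Prey = -1.
Births = min(Prey, Rainfall) - 2  [with Prey=-1, Rainfall=5]  = -3
Deaths = -2*Births + 3*Rainfall - 1  [with Births=-3, Rainfall=5]  = 20
Without intervention: Grass = Rainfall  [with Rainfall=5]  = 5; Prey = 3 if Grass >= 3 else 4  [with Grass=5]  = 3; Births = min(Prey, Rainfall) - 2  [with Prey=3, Rainfall=5]  = 1; Deaths = -2*Births + 3*Rainfall - 1  [with Births=1, Rainfall=5]  = 12.
Change = 20 − 12 = 8.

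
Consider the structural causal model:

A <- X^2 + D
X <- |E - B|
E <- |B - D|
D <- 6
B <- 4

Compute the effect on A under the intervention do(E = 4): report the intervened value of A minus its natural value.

do(E=4) replaces the equation E <- |B - D| with the constant E = 4.
X = |E - B|  [with E=4, B=4]  = 0
A = X^2 + D  [with X=0, D=6]  = 6
Without intervention: E = |B - D|  [with B=4, D=6]  = 2; X = |E - B|  [with E=2, B=4]  = 2; A = X^2 + D  [with X=2, D=6]  = 10.
Change = 6 − 10 = -4.

-4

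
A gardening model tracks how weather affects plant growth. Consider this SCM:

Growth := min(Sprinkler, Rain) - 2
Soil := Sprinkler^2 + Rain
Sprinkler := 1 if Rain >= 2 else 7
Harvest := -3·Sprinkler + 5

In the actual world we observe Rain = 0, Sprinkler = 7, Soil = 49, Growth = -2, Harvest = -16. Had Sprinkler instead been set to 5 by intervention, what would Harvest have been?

-10

do(Sprinkler=5) replaces the equation Sprinkler := 1 if Rain >= 2 else 7 with the constant Sprinkler = 5.
Harvest = -3·Sprinkler + 5  [with Sprinkler=5]  = -10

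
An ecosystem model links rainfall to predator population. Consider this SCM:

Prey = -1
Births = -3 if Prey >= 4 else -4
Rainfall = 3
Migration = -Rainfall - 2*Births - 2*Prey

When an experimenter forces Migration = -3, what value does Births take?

Under do(Migration=-3), the mechanism Migration = -Rainfall - 2*Births - 2*Prey is discarded; Migration is fixed at -3.
Since Births is not a descendant of the intervened variable, it is unaffected.
Births = -3 if Prey >= 4 else -4  [with Prey=-1]  = -4

-4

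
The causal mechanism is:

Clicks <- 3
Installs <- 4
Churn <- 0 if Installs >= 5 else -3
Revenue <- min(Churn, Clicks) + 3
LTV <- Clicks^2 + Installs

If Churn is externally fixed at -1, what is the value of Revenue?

The intervention breaks the incoming arrows to Churn: Churn <- 0 if Installs >= 5 else -3 no longer applies, and Churn = -1.
Revenue = min(Churn, Clicks) + 3  [with Churn=-1, Clicks=3]  = 2

2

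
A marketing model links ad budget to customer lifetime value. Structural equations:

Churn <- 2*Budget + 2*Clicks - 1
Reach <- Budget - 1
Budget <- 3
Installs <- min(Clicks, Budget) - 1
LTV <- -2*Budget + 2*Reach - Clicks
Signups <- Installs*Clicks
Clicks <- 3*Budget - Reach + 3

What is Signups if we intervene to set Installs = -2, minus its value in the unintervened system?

-40

Intervening sets Installs = -2 and removes its equation (Installs <- min(Clicks, Budget) - 1).
Reach = Budget - 1  [with Budget=3]  = 2
Clicks = 3*Budget - Reach + 3  [with Budget=3, Reach=2]  = 10
Signups = Installs*Clicks  [with Installs=-2, Clicks=10]  = -20
Without intervention: Reach = Budget - 1  [with Budget=3]  = 2; Clicks = 3*Budget - Reach + 3  [with Budget=3, Reach=2]  = 10; Installs = min(Clicks, Budget) - 1  [with Clicks=10, Budget=3]  = 2; Signups = Installs*Clicks  [with Installs=2, Clicks=10]  = 20.
Change = -20 − 20 = -40.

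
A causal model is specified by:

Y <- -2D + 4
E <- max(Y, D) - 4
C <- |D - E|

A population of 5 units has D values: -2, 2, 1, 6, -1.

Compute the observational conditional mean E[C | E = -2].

Conditioning on E=-2 selects the 2 unit(s) with D ∈ {2, 1}. Their C values: 4, 3. Mean = 3.5.

3.5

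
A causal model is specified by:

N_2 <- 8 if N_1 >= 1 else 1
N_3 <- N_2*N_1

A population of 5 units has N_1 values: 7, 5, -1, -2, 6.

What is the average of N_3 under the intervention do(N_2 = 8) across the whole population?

do(N_2=8) breaks N_2's dependence on N_1. With N_2=8 fixed, N_3 across the units is 56, 40, -8, -16, 48, mean 24.

24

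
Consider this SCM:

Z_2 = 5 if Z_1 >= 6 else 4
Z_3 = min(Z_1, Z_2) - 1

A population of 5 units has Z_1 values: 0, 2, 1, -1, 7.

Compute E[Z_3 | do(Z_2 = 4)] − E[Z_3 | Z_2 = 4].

0.7

The intervention sets Z_2=4 in all 5 units regardless of Z_1. Recomputing Z_3 per unit gives -1, 1, 0, -2, 3; average 0.2.
Conditioning on Z_2=4 selects the 4 unit(s) with Z_1 ∈ {0, 2, 1, -1}. Their Z_3 values: -1, 1, 0, -2. Mean = -0.5.
Difference = 0.2 − (-0.5) = 0.7.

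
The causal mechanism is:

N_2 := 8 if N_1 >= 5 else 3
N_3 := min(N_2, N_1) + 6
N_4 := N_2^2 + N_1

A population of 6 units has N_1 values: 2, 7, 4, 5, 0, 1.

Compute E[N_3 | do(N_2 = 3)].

Every unit gets N_2=3 under the intervention. N_3 values become 8, 9, 9, 9, 6, 7; E[N_3|do(N_2=3)] = 8.

8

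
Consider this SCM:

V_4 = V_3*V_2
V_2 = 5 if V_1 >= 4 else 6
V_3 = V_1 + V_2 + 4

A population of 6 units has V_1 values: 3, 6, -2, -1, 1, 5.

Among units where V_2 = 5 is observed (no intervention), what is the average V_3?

Conditioning on V_2=5 selects the 2 unit(s) with V_1 ∈ {6, 5}. Their V_3 values: 15, 14. Mean = 14.5.

14.5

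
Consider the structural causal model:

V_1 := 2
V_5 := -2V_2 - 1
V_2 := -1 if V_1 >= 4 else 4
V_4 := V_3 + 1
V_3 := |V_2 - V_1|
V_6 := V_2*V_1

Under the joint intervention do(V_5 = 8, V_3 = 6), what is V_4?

7

Under do(V_5 = 8, V_3 = 6), each intervened variable's structural equation is replaced by its fixed value.
V_4 = V_3 + 1  [with V_3=6]  = 7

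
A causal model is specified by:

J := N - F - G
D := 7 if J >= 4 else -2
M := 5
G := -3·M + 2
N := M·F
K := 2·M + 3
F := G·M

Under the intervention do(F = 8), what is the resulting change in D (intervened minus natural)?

The intervention breaks the incoming arrows to F: F := G·M no longer applies, and F = 8.
G = -3·M + 2  [with M=5]  = -13
N = M·F  [with M=5, F=8]  = 40
J = N - F - G  [with N=40, F=8, G=-13]  = 45
D = 7 if J >= 4 else -2  [with J=45]  = 7
Without intervention: G = -3·M + 2  [with M=5]  = -13; F = G·M  [with G=-13, M=5]  = -65; N = M·F  [with M=5, F=-65]  = -325; J = N - F - G  [with N=-325, F=-65, G=-13]  = -247; D = 7 if J >= 4 else -2  [with J=-247]  = -2.
Change = 7 − (-2) = 9.

9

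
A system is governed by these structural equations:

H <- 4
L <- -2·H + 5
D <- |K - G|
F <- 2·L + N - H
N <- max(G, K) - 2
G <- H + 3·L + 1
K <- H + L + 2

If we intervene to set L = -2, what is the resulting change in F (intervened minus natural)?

Under do(L=-2), the mechanism L <- -2·H + 5 is discarded; L is fixed at -2.
K = H + L + 2  [with H=4, L=-2]  = 4
G = H + 3·L + 1  [with H=4, L=-2]  = -1
N = max(G, K) - 2  [with G=-1, K=4]  = 2
F = 2·L + N - H  [with L=-2, N=2, H=4]  = -6
Without intervention: L = -2·H + 5  [with H=4]  = -3; K = H + L + 2  [with H=4, L=-3]  = 3; G = H + 3·L + 1  [with H=4, L=-3]  = -4; N = max(G, K) - 2  [with G=-4, K=3]  = 1; F = 2·L + N - H  [with L=-3, N=1, H=4]  = -9.
Change = -6 − (-9) = 3.

3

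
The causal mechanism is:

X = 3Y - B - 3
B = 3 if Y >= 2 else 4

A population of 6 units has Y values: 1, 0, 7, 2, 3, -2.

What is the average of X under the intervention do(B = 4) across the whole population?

The intervention sets B=4 in all 6 units regardless of Y. Recomputing X per unit gives -4, -7, 14, -1, 2, -13; average -1.5.

-1.5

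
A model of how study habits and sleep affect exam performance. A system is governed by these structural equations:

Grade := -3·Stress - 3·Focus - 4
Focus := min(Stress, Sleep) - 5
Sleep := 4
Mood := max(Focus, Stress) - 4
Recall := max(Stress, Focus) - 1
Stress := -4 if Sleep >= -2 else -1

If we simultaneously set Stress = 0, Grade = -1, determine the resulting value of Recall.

-1

Setting Stress = 0, Grade = -1 by intervention discards those variables' equations.
Focus = min(Stress, Sleep) - 5  [with Stress=0, Sleep=4]  = -5
Recall = max(Stress, Focus) - 1  [with Stress=0, Focus=-5]  = -1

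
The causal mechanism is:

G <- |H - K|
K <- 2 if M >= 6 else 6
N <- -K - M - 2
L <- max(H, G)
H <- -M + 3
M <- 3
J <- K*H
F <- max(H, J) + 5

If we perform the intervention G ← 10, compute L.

10

Under do(G=10), the mechanism G <- |H - K| is discarded; G is fixed at 10.
H = -M + 3  [with M=3]  = 0
L = max(H, G)  [with H=0, G=10]  = 10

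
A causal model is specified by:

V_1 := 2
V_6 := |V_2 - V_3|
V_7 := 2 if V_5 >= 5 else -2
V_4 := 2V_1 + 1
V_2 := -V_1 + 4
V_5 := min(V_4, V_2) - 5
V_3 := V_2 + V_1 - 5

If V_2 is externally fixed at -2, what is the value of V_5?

-7

do(V_2=-2) replaces the equation V_2 := -V_1 + 4 with the constant V_2 = -2.
V_4 = 2V_1 + 1  [with V_1=2]  = 5
V_5 = min(V_4, V_2) - 5  [with V_4=5, V_2=-2]  = -7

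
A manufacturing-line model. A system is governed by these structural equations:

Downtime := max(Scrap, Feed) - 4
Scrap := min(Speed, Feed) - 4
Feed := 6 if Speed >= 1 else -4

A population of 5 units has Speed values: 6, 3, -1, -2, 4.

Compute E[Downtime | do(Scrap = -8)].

-2

The intervention sets Scrap=-8 in all 5 units regardless of Speed. Recomputing Downtime per unit gives 2, 2, -8, -8, 2; average -2.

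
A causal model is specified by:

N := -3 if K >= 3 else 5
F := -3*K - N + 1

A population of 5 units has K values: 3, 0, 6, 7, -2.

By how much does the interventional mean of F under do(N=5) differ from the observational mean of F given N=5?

-11.4

The intervention sets N=5 in all 5 units regardless of K. Recomputing F per unit gives -13, -4, -22, -25, 2; average -12.4.
Conditioning on N=5 selects the 2 unit(s) with K ∈ {0, -2}. Their F values: -4, 2. Mean = -1.
Difference = -12.4 − (-1) = -11.4.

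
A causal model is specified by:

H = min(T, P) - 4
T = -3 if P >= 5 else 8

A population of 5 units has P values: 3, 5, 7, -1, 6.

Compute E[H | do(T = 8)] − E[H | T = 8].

3

Every unit gets T=8 under the intervention. H values become -1, 1, 3, -5, 2; E[H|do(T=8)] = 0.
Observing T=8 restricts to units where T's equation naturally yields 8: P ∈ {3, -1}. In that subpopulation H = -1, -5, mean -3.
Difference = 0 − (-3) = 3.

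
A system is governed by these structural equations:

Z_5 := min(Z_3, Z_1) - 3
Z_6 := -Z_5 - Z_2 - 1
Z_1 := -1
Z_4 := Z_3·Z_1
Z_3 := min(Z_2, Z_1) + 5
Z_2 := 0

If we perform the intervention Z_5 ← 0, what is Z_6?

-1

The intervention breaks the incoming arrows to Z_5: Z_5 := min(Z_3, Z_1) - 3 no longer applies, and Z_5 = 0.
Z_6 = -Z_5 - Z_2 - 1  [with Z_5=0, Z_2=0]  = -1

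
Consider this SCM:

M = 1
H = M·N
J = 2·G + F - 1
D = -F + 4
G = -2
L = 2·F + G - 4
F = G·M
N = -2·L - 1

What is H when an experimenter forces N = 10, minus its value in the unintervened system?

The intervention breaks the incoming arrows to N: N = -2·L - 1 no longer applies, and N = 10.
H = M·N  [with M=1, N=10]  = 10
Without intervention: F = G·M  [with G=-2, M=1]  = -2; L = 2·F + G - 4  [with F=-2, G=-2]  = -10; N = -2·L - 1  [with L=-10]  = 19; H = M·N  [with M=1, N=19]  = 19.
Change = 10 − 19 = -9.

-9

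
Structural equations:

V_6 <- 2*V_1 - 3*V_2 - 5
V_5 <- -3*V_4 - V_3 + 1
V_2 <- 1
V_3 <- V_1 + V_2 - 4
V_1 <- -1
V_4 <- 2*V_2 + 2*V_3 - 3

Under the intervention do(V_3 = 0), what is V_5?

do(V_3=0) replaces the equation V_3 <- V_1 + V_2 - 4 with the constant V_3 = 0.
V_4 = 2*V_2 + 2*V_3 - 3  [with V_2=1, V_3=0]  = -1
V_5 = -3*V_4 - V_3 + 1  [with V_4=-1, V_3=0]  = 4

4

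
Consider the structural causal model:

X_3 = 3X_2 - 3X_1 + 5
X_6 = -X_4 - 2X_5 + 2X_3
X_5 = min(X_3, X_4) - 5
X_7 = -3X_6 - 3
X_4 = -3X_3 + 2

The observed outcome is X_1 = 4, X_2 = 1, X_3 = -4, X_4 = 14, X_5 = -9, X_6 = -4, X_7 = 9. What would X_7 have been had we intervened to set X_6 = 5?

-18

Intervening sets X_6 = 5 and removes its equation (X_6 = -X_4 - 2X_5 + 2X_3).
X_7 = -3X_6 - 3  [with X_6=5]  = -18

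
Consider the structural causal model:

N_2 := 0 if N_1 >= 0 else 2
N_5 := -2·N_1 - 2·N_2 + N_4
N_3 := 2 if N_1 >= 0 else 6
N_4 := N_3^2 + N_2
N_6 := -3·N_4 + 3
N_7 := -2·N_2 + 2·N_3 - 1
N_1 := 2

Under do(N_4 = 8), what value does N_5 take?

Intervening sets N_4 = 8 and removes its equation (N_4 := N_3^2 + N_2).
N_2 = 0 if N_1 >= 0 else 2  [with N_1=2]  = 0
N_5 = -2·N_1 - 2·N_2 + N_4  [with N_1=2, N_2=0, N_4=8]  = 4

4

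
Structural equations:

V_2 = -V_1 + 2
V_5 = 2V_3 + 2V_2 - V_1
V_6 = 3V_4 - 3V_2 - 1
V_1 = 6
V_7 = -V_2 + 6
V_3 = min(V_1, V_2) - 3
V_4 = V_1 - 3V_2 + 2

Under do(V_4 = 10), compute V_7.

10

The intervention breaks the incoming arrows to V_4: V_4 = V_1 - 3V_2 + 2 no longer applies, and V_4 = 10.
No directed path runs from V_4 to V_7, so V_7 keeps its natural value.
V_2 = -V_1 + 2  [with V_1=6]  = -4
V_7 = -V_2 + 6  [with V_2=-4]  = 10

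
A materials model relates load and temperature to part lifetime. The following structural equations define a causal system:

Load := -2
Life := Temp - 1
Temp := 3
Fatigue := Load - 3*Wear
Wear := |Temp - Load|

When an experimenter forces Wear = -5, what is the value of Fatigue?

13

The intervention breaks the incoming arrows to Wear: Wear := |Temp - Load| no longer applies, and Wear = -5.
Fatigue = Load - 3*Wear  [with Load=-2, Wear=-5]  = 13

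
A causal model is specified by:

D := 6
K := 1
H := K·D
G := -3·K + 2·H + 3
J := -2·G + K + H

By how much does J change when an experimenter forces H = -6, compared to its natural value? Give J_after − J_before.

do(H=-6) replaces the equation H := K·D with the constant H = -6.
G = -3·K + 2·H + 3  [with K=1, H=-6]  = -12
J = -2·G + K + H  [with G=-12, K=1, H=-6]  = 19
Without intervention: H = K·D  [with K=1, D=6]  = 6; G = -3·K + 2·H + 3  [with K=1, H=6]  = 12; J = -2·G + K + H  [with G=12, K=1, H=6]  = -17.
Change = 19 − (-17) = 36.

36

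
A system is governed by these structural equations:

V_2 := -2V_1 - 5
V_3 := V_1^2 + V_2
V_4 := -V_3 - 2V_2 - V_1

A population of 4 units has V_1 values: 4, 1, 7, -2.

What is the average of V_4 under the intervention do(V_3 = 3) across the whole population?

do(V_3=3) breaks V_3's dependence on V_1. With V_3=3 fixed, V_4 across the units is 19, 10, 28, 1, mean 14.5.

14.5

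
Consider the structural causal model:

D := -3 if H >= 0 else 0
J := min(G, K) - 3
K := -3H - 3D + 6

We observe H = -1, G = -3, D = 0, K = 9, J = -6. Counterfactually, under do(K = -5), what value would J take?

-8

Intervening sets K = -5 and removes its equation (K := -3H - 3D + 6).
J = min(G, K) - 3  [with G=-3, K=-5]  = -8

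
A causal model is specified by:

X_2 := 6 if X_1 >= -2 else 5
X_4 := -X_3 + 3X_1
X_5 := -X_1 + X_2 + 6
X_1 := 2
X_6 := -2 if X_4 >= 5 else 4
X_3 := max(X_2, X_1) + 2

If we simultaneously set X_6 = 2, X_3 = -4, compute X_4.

Under do(X_6 = 2, X_3 = -4), each intervened variable's structural equation is replaced by its fixed value.
X_4 = -X_3 + 3X_1  [with X_3=-4, X_1=2]  = 10

10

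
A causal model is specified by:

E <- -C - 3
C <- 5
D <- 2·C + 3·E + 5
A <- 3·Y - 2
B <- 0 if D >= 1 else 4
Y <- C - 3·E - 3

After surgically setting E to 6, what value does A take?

-50

Under do(E=6), the mechanism E <- -C - 3 is discarded; E is fixed at 6.
Y = C - 3·E - 3  [with C=5, E=6]  = -16
A = 3·Y - 2  [with Y=-16]  = -50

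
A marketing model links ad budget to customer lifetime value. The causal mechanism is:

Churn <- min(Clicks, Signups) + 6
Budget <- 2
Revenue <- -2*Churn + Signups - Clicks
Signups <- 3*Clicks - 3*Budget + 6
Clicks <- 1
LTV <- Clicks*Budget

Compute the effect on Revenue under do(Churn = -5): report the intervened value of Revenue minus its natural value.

Intervening sets Churn = -5 and removes its equation (Churn <- min(Clicks, Signups) + 6).
Signups = 3*Clicks - 3*Budget + 6  [with Clicks=1, Budget=2]  = 3
Revenue = -2*Churn + Signups - Clicks  [with Churn=-5, Signups=3, Clicks=1]  = 12
Without intervention: Signups = 3*Clicks - 3*Budget + 6  [with Clicks=1, Budget=2]  = 3; Churn = min(Clicks, Signups) + 6  [with Clicks=1, Signups=3]  = 7; Revenue = -2*Churn + Signups - Clicks  [with Churn=7, Signups=3, Clicks=1]  = -12.
Change = 12 − (-12) = 24.

24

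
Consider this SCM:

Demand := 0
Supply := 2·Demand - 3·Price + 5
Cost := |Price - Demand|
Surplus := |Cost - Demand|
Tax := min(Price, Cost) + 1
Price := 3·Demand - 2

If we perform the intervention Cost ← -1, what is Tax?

Intervening sets Cost = -1 and removes its equation (Cost := |Price - Demand|).
Price = 3·Demand - 2  [with Demand=0]  = -2
Tax = min(Price, Cost) + 1  [with Price=-2, Cost=-1]  = -1

-1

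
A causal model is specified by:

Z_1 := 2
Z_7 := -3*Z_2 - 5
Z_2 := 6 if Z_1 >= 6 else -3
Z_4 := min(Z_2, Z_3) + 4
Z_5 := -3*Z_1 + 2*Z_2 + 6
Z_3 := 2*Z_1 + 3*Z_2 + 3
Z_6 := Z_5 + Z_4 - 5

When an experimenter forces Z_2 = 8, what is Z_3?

31

The intervention breaks the incoming arrows to Z_2: Z_2 := 6 if Z_1 >= 6 else -3 no longer applies, and Z_2 = 8.
Z_3 = 2*Z_1 + 3*Z_2 + 3  [with Z_1=2, Z_2=8]  = 31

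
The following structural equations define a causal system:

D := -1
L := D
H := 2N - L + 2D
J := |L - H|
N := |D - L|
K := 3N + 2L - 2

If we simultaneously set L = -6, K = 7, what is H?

14

The joint intervention fixes L = -6, K = 7, removing each variable's own equation.
N = |D - L|  [with D=-1, L=-6]  = 5
H = 2N - L + 2D  [with N=5, L=-6, D=-1]  = 14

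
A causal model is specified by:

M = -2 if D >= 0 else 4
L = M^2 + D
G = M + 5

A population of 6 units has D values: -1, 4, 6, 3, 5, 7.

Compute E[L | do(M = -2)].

Under do(M=-2), M's equation is replaced by M=-2 for every unit. Per-unit L: 3, 8, 10, 7, 9, 11. Mean = 8.

8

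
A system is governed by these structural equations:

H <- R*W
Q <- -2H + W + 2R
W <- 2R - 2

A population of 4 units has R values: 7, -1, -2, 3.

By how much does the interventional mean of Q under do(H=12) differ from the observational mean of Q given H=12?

do(H=12) breaks H's dependence on R. With H=12 fixed, Q across the units is 2, -30, -34, -14, mean -19.
E[Q|H=12] averages over only the 2 units with H=12 (R = -2, 3): Q = -34, -14, mean -24.
Difference = -19 − (-24) = 5.

5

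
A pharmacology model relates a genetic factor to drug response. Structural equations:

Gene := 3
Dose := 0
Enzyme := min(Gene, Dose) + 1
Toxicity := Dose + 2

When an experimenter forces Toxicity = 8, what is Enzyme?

1

Under do(Toxicity=8), the mechanism Toxicity := Dose + 2 is discarded; Toxicity is fixed at 8.
Since Enzyme is not a descendant of the intervened variable, it is unaffected.
Enzyme = min(Gene, Dose) + 1  [with Gene=3, Dose=0]  = 1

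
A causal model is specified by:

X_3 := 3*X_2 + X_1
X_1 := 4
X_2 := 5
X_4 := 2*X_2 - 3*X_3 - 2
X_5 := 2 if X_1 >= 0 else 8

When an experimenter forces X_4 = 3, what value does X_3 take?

Under do(X_4=3), the mechanism X_4 := 2*X_2 - 3*X_3 - 2 is discarded; X_4 is fixed at 3.
Since X_3 is not a descendant of the intervened variable, it is unaffected.
X_3 = 3*X_2 + X_1  [with X_2=5, X_1=4]  = 19

19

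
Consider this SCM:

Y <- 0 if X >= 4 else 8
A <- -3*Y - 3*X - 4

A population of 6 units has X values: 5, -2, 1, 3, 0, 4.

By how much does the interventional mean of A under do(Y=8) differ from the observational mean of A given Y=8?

The intervention sets Y=8 in all 6 units regardless of X. Recomputing A per unit gives -43, -22, -31, -37, -28, -40; average -33.5.
E[A|Y=8] averages over only the 4 units with Y=8 (X = -2, 1, 3, 0): A = -22, -31, -37, -28, mean -29.5.
Difference = -33.5 − (-29.5) = -4.

-4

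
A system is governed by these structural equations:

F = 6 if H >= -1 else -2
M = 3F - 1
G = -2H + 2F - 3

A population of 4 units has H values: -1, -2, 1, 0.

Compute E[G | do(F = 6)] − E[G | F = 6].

1

Every unit gets F=6 under the intervention. G values become 11, 13, 7, 9; E[G|do(F=6)] = 10.
Conditioning on F=6 selects the 3 unit(s) with H ∈ {-1, 1, 0}. Their G values: 11, 7, 9. Mean = 9.
Difference = 10 − 9 = 1.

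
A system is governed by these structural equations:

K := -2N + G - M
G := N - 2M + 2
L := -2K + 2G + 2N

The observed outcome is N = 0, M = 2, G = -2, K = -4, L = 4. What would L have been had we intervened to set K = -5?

Intervening sets K = -5 and removes its equation (K := -2N + G - M).
G = N - 2M + 2  [with N=0, M=2]  = -2
L = -2K + 2G + 2N  [with K=-5, G=-2, N=0]  = 6

6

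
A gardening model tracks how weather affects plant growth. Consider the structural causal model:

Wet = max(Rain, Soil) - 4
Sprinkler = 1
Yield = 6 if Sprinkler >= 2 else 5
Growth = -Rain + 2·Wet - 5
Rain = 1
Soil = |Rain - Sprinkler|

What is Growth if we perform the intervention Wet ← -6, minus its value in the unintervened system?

-6

Intervening sets Wet = -6 and removes its equation (Wet = max(Rain, Soil) - 4).
Growth = -Rain + 2·Wet - 5  [with Rain=1, Wet=-6]  = -18
Without intervention: Soil = |Rain - Sprinkler|  [with Rain=1, Sprinkler=1]  = 0; Wet = max(Rain, Soil) - 4  [with Rain=1, Soil=0]  = -3; Growth = -Rain + 2·Wet - 5  [with Rain=1, Wet=-3]  = -12.
Change = -18 − (-12) = -6.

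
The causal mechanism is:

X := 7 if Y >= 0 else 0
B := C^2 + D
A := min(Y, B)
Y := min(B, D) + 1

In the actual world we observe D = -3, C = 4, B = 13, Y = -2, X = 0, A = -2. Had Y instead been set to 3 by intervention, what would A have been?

3

Under do(Y=3), the mechanism Y := min(B, D) + 1 is discarded; Y is fixed at 3.
B = C^2 + D  [with C=4, D=-3]  = 13
A = min(Y, B)  [with Y=3, B=13]  = 3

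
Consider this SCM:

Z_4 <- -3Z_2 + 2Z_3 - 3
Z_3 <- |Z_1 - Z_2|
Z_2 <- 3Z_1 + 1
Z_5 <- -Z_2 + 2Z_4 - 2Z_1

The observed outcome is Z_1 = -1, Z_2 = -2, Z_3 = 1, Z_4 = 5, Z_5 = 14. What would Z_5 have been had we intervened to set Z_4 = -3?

-2

Intervening sets Z_4 = -3 and removes its equation (Z_4 <- -3Z_2 + 2Z_3 - 3).
Z_2 = 3Z_1 + 1  [with Z_1=-1]  = -2
Z_5 = -Z_2 + 2Z_4 - 2Z_1  [with Z_2=-2, Z_4=-3, Z_1=-1]  = -2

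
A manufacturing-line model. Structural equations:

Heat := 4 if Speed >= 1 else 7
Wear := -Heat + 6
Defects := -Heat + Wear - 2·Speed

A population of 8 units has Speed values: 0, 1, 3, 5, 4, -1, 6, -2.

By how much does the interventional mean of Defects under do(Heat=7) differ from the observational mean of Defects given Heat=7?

-6

The intervention sets Heat=7 in all 8 units regardless of Speed. Recomputing Defects per unit gives -8, -10, -14, -18, -16, -6, -20, -4; average -12.
Conditioning on Heat=7 selects the 3 unit(s) with Speed ∈ {0, -1, -2}. Their Defects values: -8, -6, -4. Mean = -6.
Difference = -12 − (-6) = -6.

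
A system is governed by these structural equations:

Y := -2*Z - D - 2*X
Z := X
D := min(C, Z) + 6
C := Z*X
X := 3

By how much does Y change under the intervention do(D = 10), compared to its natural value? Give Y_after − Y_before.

Intervening sets D = 10 and removes its equation (D := min(C, Z) + 6).
Z = X  [with X=3]  = 3
Y = -2*Z - D - 2*X  [with Z=3, D=10, X=3]  = -22
Without intervention: Z = X  [with X=3]  = 3; C = Z*X  [with Z=3, X=3]  = 9; D = min(C, Z) + 6  [with C=9, Z=3]  = 9; Y = -2*Z - D - 2*X  [with Z=3, D=9, X=3]  = -21.
Change = -22 − (-21) = -1.

-1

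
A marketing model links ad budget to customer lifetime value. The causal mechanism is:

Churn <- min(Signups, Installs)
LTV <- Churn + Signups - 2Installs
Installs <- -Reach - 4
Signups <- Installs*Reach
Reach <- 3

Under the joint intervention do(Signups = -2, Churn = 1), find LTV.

13

Setting Signups = -2, Churn = 1 by intervention discards those variables' equations.
Installs = -Reach - 4  [with Reach=3]  = -7
LTV = Churn + Signups - 2Installs  [with Churn=1, Signups=-2, Installs=-7]  = 13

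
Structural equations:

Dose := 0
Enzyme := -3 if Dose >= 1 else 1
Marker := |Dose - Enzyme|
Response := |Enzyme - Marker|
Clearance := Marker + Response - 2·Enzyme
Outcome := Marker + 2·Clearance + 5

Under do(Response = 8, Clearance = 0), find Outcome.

The joint intervention fixes Response = 8, Clearance = 0, removing each variable's own equation.
Enzyme = -3 if Dose >= 1 else 1  [with Dose=0]  = 1
Marker = |Dose - Enzyme|  [with Dose=0, Enzyme=1]  = 1
Outcome = Marker + 2·Clearance + 5  [with Marker=1, Clearance=0]  = 6

6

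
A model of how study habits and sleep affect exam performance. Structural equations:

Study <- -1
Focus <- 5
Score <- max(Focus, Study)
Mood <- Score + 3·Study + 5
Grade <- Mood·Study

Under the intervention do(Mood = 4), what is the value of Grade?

Intervening sets Mood = 4 and removes its equation (Mood <- Score + 3·Study + 5).
Grade = Mood·Study  [with Mood=4, Study=-1]  = -4

-4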